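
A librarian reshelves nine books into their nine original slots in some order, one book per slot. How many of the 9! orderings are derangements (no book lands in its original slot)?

133496

!9 is the nearest integer to 9!/e.
9! = 362880, and 362880/e ≈ 133496.09, so !9 = 133496.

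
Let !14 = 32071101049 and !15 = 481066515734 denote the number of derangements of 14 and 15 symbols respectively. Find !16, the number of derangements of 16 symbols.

7697064251745

!16 = (16-1)·(!15 + !14) = 15·(481066515734 + 32071101049) = 15·513137616783 = 7697064251745.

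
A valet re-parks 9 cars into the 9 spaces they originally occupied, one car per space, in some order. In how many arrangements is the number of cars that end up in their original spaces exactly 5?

Choose which 5 of the 9 are fixed: C(9,5) = 126.
The other 4 form a derangement: !4 = 9.
Total: 126 × 9 = 1134.

1134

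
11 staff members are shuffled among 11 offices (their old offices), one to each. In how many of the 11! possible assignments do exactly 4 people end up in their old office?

Choose which 4 of the 11 are fixed: C(11,4) = 330.
The remaining 7 must be deranged: !7 = 1854.
Total: 330 × 1854 = 611820.

611820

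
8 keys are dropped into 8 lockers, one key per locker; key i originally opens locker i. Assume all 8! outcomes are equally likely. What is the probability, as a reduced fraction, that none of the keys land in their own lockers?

Favorable outcomes: !8 = 14833.
Total outcomes: 8! = 40320.
Probability = 14833/40320 = 2119/5760.

2119/5760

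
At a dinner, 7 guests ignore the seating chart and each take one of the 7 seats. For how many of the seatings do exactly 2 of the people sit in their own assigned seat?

Pick the 2 fixed positions: C(7,2) = 21 ways.
The other 5 form a derangement: !5 = 44.
Total: 21 × 44 = 924.

924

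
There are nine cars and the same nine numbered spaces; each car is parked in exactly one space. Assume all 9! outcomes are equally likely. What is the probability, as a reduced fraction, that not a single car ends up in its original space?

Favorable outcomes: !9 = 133496.
Total outcomes: 9! = 362880.
Probability = 133496/362880 = 16687/45360.

16687/45360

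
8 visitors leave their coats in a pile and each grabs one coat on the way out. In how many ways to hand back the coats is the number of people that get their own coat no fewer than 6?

29

Sum C(8,i)·!(8-i) for i = 6..8:
  i=6: C(8,6)·!2 = 28·1 = 28
  i=7: C(8,7)·!1 = 8·0 = 0
  i=8: C(8,8)·!0 = 1·1 = 1
Total = 29.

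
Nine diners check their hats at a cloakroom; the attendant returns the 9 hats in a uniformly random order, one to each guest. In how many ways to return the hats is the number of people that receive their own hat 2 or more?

Sum C(9,i)·!(9-i) for i = 2..9:
  i=2: C(9,2)·!7 = 36·1854 = 66744
  i=3: C(9,3)·!6 = 84·265 = 22260
  i=4: C(9,4)·!5 = 126·44 = 5544
  i=5: C(9,5)·!4 = 126·9 = 1134
  i=6: C(9,6)·!3 = 84·2 = 168
  i=7: C(9,7)·!2 = 36·1 = 36
  i=8: C(9,8)·!1 = 9·0 = 0
  i=9: C(9,9)·!0 = 1·1 = 1
Total = 95887.

95887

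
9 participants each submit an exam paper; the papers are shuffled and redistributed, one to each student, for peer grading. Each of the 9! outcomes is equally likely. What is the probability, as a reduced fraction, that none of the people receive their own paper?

16687/45360

Favorable outcomes: !9 = 133496.
Total outcomes: 9! = 362880.
Probability = 133496/362880 = 16687/45360.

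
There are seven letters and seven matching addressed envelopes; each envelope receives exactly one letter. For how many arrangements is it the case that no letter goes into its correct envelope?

1854

Use !n = n·!(n-1) + (-1)^n.
!7 = 7·265 - 1 = 1854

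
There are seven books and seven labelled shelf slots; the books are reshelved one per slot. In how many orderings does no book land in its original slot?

1854

The subfactorial !7 = [7!/e] (nearest integer).
7! = 5040, and 5040/e ≈ 1854.11, so !7 = 1854.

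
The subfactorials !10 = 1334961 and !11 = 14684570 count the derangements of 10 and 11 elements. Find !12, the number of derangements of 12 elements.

!12 = (12-1)·(!11 + !10) = 11·(14684570 + 1334961) = 11·16019531 = 176214841.

176214841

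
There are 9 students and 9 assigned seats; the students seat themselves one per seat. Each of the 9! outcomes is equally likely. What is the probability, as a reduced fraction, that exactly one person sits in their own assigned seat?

Favorable outcomes: C(9,1)·!8 = 9·14833 = 133497.
Total outcomes: 9! = 362880.
Probability = 133497/362880 = 2119/5760.

2119/5760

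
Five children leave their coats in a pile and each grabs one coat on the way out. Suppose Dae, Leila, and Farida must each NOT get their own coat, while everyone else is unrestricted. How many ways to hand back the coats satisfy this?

64

Inclusion-exclusion on the 3 forbidden self-matches:
Σ_{j=0}^{3} (-1)^j C(3,j)(5-j)!
= C(3,0)·5! - C(3,1)·4! + C(3,2)·3! - C(3,3)·2!
= 120 - 72 + 18 - 2
= 64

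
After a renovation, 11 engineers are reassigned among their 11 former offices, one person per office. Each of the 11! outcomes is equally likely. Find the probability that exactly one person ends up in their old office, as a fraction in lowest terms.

Favorable outcomes: C(11,1)·!10 = 11·1334961 = 14684571.
Total outcomes: 11! = 39916800.
Probability = 14684571/39916800 = 16481/44800.

16481/44800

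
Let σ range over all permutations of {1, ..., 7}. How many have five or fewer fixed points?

# with exactly i fixed is C(7,i)·!(7-i); sum over i=0..5:
  i=0: C(7,0)·!7 = 1·1854 = 1854
  i=1: C(7,1)·!6 = 7·265 = 1855
  i=2: C(7,2)·!5 = 21·44 = 924
  i=3: C(7,3)·!4 = 35·9 = 315
  i=4: C(7,4)·!3 = 35·2 = 70
  i=5: C(7,5)·!2 = 21·1 = 21
Total = 5039.

5039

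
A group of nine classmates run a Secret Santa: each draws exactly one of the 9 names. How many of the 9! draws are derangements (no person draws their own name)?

!9 = 9! · Σ_{k=0}^{9} (-1)^k/k!
= 9! - 9!/1! + 9!/2! - 9!/3! + 9!/4! - 9!/5! + 9!/6! - 9!/7! + 9!/8! - 9!/9!
= 362880 - 362880 + 181440 - 60480 + 15120 - 3024 + 504 - 72 + 9 - 1
= 133496

133496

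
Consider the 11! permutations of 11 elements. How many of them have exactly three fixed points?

2447445

Pick the 3 fixed positions: C(11,3) = 165 ways.
The remaining 8 must be deranged: !8 = 14833.
Total: 165 × 14833 = 2447445.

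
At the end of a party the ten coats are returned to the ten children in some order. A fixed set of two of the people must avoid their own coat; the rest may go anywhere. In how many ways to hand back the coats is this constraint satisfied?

Inclusion-exclusion on the 2 forbidden self-matches:
Σ_{j=0}^{2} (-1)^j C(2,j)(10-j)!
= C(2,0)·10! - C(2,1)·9! + C(2,2)·8!
= 3628800 - 725760 + 40320
= 2943360

2943360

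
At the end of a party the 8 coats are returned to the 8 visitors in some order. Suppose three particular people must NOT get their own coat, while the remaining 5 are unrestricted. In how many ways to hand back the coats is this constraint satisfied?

Let A_j be the event that the j-th constrained one is fixed. By inclusion-exclusion over the 3 events:
Σ_{j=0}^{3} (-1)^j C(3,j)(8-j)!
= C(3,0)·8! - C(3,1)·7! + C(3,2)·6! - C(3,3)·5!
= 40320 - 15120 + 2160 - 120
= 27240

27240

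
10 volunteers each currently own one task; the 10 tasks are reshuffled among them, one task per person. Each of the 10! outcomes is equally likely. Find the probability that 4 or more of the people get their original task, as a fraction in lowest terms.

Favorable outcomes: Σ_{i≥4} C(10,i)·!(10-i) = 210·265 + 252·44 + 210·9 + 120·2 + 45·1 + 10·0 + 1·1 = 68914.
Total outcomes: 10! = 3628800.
Probability = 68914/3628800 = 34457/1814400.

34457/1814400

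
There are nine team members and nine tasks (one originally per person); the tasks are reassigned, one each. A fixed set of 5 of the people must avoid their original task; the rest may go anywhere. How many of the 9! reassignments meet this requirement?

205056

Let A_j be the event that the j-th constrained one is fixed. By inclusion-exclusion over the 5 events:
Σ_{j=0}^{5} (-1)^j C(5,j)(9-j)!
= C(5,0)·9! - C(5,1)·8! + C(5,2)·7! - C(5,3)·6! + C(5,4)·5! - C(5,5)·4!
= 362880 - 201600 + 50400 - 7200 + 600 - 24
= 205056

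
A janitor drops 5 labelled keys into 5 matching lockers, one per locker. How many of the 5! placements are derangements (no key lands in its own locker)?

!5 = 5! · Σ_{k=0}^{5} (-1)^k/k!
= 5! - 5!/1! + 5!/2! - 5!/3! + 5!/4! - 5!/5!
= 120 - 120 + 60 - 20 + 5 - 1
= 44

44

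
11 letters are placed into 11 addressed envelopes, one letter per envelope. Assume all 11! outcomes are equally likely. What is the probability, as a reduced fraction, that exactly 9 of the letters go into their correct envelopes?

Favorable outcomes: C(11,9)·!2 = 55·1 = 55.
Total outcomes: 11! = 39916800.
Probability = 55/39916800 = 1/725760.

1/725760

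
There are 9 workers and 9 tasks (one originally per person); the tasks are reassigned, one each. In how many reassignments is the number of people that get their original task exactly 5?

1134

Choose which 5 of the 9 are fixed: C(9,5) = 126.
The remaining 4 must be deranged: !4 = 9.
Total: 126 × 9 = 1134.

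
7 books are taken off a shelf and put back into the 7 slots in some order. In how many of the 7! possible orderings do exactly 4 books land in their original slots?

70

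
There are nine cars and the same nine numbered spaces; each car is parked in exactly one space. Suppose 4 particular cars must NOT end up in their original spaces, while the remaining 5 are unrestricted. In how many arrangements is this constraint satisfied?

Let A_j be the event that the j-th constrained one is fixed. By inclusion-exclusion over the 4 events:
Σ_{j=0}^{4} (-1)^j C(4,j)(9-j)!
= C(4,0)·9! - C(4,1)·8! + C(4,2)·7! - C(4,3)·6! + C(4,4)·5!
= 362880 - 161280 + 30240 - 2880 + 120
= 229080

229080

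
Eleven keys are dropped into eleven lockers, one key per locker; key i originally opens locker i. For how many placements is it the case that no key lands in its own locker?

14684570

Use !n = n·!(n-1) + (-1)^n.
!11 = 11·1334961 - 1 = 14684570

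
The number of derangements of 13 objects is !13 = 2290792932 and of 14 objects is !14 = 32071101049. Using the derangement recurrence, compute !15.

481066515734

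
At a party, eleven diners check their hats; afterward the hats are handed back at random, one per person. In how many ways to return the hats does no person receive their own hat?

14684570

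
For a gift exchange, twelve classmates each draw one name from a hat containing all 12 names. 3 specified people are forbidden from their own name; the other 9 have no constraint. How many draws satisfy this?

369774720

Inclusion-exclusion on the 3 forbidden self-matches:
Σ_{j=0}^{3} (-1)^j C(3,j)(12-j)!
= C(3,0)·12! - C(3,1)·11! + C(3,2)·10! - C(3,3)·9!
= 479001600 - 119750400 + 10886400 - 362880
= 369774720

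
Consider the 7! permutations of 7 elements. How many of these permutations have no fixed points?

1854

!7 = 7! · Σ_{k=0}^{7} (-1)^k/k!
= 7! - 7!/1! + 7!/2! - 7!/3! + 7!/4! - 7!/5! + 7!/6! - 7!/7!
= 5040 - 5040 + 2520 - 840 + 210 - 42 + 7 - 1
= 1854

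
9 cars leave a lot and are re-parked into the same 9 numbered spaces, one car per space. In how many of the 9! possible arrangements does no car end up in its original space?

133496

By inclusion-exclusion, !9 = Σ (-1)^k · 9!/k! for k=0..9
= 9! - 9!/1! + 9!/2! - 9!/3! + 9!/4! - 9!/5! + 9!/6! - 9!/7! + 9!/8! - 9!/9!
= 362880 - 362880 + 181440 - 60480 + 15120 - 3024 + 504 - 72 + 9 - 1
= 133496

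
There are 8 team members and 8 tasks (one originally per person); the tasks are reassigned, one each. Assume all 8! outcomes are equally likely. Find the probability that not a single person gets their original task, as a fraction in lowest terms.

2119/5760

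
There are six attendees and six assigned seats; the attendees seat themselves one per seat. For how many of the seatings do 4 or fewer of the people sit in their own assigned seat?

719

Sum C(6,i)·!(6-i) for i = 0..4:
  i=0: C(6,0)·!6 = 1·265 = 265
  i=1: C(6,1)·!5 = 6·44 = 264
  i=2: C(6,2)·!4 = 15·9 = 135
  i=3: C(6,3)·!3 = 20·2 = 40
  i=4: C(6,4)·!2 = 15·1 = 15
Total = 719.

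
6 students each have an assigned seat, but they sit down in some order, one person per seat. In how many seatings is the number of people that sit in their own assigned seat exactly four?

15

Choose which 4 of the 6 are fixed: C(6,4) = 15.
The remaining 2 must be deranged: !2 = 1.
Total: 15 × 1 = 15.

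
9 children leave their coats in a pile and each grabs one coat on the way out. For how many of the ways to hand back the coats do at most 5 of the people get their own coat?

Sum C(9,i)·!(9-i) for i = 0..5:
  i=0: C(9,0)·!9 = 1·133496 = 133496
  i=1: C(9,1)·!8 = 9·14833 = 133497
  i=2: C(9,2)·!7 = 36·1854 = 66744
  i=3: C(9,3)·!6 = 84·265 = 22260
  i=4: C(9,4)·!5 = 126·44 = 5544
  i=5: C(9,5)·!4 = 126·9 = 1134
Total = 362675.

362675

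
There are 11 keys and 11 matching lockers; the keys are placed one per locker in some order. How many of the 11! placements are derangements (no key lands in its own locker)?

14684570

!11 = 11! · Σ_{k=0}^{11} (-1)^k/k!
= 11! - 11!/1! + 11!/2! - 11!/3! + 11!/4! - 11!/5! + 11!/6! - 11!/7! + 11!/8! - 11!/9! + 11!/10! - 11!/11!
= 39916800 - 39916800 + 19958400 - 6652800 + 1663200 - 332640 + 55440 - 7920 + 990 - 110 + 11 - 1
= 14684570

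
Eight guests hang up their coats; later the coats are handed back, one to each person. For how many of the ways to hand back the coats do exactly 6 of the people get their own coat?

28

Pick the 6 fixed positions: C(8,6) = 28 ways.
The other 2 form a derangement: !2 = 1.
Total: 28 × 1 = 28.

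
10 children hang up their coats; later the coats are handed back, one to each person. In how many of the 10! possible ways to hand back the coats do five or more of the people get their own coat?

13264

# with exactly i fixed is C(10,i)·!(10-i); sum over i=5..10:
  i=5: C(10,5)·!5 = 252·44 = 11088
  i=6: C(10,6)·!4 = 210·9 = 1890
  i=7: C(10,7)·!3 = 120·2 = 240
  i=8: C(10,8)·!2 = 45·1 = 45
  i=9: C(10,9)·!1 = 10·0 = 0
  i=10: C(10,10)·!0 = 1·1 = 1
Total = 13264.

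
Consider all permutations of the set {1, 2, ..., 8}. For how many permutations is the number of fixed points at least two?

# with exactly i fixed is C(8,i)·!(8-i); sum over i=2..8:
  i=2: C(8,2)·!6 = 28·265 = 7420
  i=3: C(8,3)·!5 = 56·44 = 2464
  i=4: C(8,4)·!4 = 70·9 = 630
  i=5: C(8,5)·!3 = 56·2 = 112
  i=6: C(8,6)·!2 = 28·1 = 28
  i=7: C(8,7)·!1 = 8·0 = 0
  i=8: C(8,8)·!0 = 1·1 = 1
Total = 10655.

10655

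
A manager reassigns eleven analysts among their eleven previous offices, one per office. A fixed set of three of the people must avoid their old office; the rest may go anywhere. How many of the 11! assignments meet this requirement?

30078720

Let A_j be the event that the j-th constrained one is fixed. By inclusion-exclusion over the 3 events:
Σ_{j=0}^{3} (-1)^j C(3,j)(11-j)!
= C(3,0)·11! - C(3,1)·10! + C(3,2)·9! - C(3,3)·8!
= 39916800 - 10886400 + 1088640 - 40320
= 30078720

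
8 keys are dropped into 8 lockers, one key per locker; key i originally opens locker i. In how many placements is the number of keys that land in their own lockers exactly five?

Pick the 5 fixed positions: C(8,5) = 56 ways.
The remaining 3 must be deranged: !3 = 2.
Total: 56 × 2 = 112.

112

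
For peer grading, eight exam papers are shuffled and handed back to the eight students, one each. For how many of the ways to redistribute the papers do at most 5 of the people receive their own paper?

40291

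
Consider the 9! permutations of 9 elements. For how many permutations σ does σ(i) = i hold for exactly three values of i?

22260

Choose which 3 of the 9 are fixed: C(9,3) = 84.
The remaining 6 must be deranged: !6 = 265.
Total: 84 × 265 = 22260.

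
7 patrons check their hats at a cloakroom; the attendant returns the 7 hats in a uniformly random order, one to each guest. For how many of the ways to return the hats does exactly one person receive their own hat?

1855

Choose which one of the 7 is fixed: C(7,1) = 7.
The other 6 form a derangement: !6 = 265.
Total: 7 × 265 = 1855.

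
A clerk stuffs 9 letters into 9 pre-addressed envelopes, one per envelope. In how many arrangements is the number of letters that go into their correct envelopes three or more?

29143

Sum C(9,i)·!(9-i) for i = 3..9:
  i=3: C(9,3)·!6 = 84·265 = 22260
  i=4: C(9,4)·!5 = 126·44 = 5544
  i=5: C(9,5)·!4 = 126·9 = 1134
  i=6: C(9,6)·!3 = 84·2 = 168
  i=7: C(9,7)·!2 = 36·1 = 36
  i=8: C(9,8)·!1 = 9·0 = 0
  i=9: C(9,9)·!0 = 1·1 = 1
Total = 29143.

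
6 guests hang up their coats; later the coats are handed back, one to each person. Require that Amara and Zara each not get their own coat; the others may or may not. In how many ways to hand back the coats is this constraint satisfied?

504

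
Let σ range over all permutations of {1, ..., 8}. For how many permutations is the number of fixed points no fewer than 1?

Sum C(8,i)·!(8-i) for i = 1..8:
  i=1: C(8,1)·!7 = 8·1854 = 14832
  i=2: C(8,2)·!6 = 28·265 = 7420
  i=3: C(8,3)·!5 = 56·44 = 2464
  i=4: C(8,4)·!4 = 70·9 = 630
  i=5: C(8,5)·!3 = 56·2 = 112
  i=6: C(8,6)·!2 = 28·1 = 28
  i=7: C(8,7)·!1 = 8·0 = 0
  i=8: C(8,8)·!0 = 1·1 = 1
Total = 25487.

25487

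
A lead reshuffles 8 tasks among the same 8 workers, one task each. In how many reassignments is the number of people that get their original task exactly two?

7420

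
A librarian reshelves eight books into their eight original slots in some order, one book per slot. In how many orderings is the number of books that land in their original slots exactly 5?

Pick the 5 fixed positions: C(8,5) = 56 ways.
The other 3 form a derangement: !3 = 2.
Total: 56 × 2 = 112.

112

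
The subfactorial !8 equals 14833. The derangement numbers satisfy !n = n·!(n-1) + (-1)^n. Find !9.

!9 = 9·14833 - 1 = 133496.

133496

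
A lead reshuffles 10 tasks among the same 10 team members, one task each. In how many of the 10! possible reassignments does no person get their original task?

By inclusion-exclusion, !10 = Σ (-1)^k · 10!/k! for k=0..10
= 10! - 10!/1! + 10!/2! - 10!/3! + 10!/4! - 10!/5! + 10!/6! - 10!/7! + 10!/8! - 10!/9! + 10!/10!
= 3628800 - 3628800 + 1814400 - 604800 + 151200 - 30240 + 5040 - 720 + 90 - 10 + 1
= 1334961

1334961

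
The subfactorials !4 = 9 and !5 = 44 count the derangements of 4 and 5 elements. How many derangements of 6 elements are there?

265

!6 = (6-1)·(!5 + !4) = 5·(44 + 9) = 5·53 = 265.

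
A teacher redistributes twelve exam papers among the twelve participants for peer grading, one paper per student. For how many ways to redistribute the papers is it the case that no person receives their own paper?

176214841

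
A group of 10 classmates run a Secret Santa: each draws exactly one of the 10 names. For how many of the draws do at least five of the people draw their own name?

13264

Sum C(10,i)·!(10-i) for i = 5..10:
  i=5: C(10,5)·!5 = 252·44 = 11088
  i=6: C(10,6)·!4 = 210·9 = 1890
  i=7: C(10,7)·!3 = 120·2 = 240
  i=8: C(10,8)·!2 = 45·1 = 45
  i=9: C(10,9)·!1 = 10·0 = 0
  i=10: C(10,10)·!0 = 1·1 = 1
Total = 13264.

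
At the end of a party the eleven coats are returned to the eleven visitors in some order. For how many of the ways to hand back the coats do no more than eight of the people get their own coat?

39916744

# with exactly i fixed is C(11,i)·!(11-i); sum over i=0..8:
  i=0: C(11,0)·!11 = 1·14684570 = 14684570
  i=1: C(11,1)·!10 = 11·1334961 = 14684571
  i=2: C(11,2)·!9 = 55·133496 = 7342280
  i=3: C(11,3)·!8 = 165·14833 = 2447445
  i=4: C(11,4)·!7 = 330·1854 = 611820
  i=5: C(11,5)·!6 = 462·265 = 122430
  i=6: C(11,6)·!5 = 462·44 = 20328
  i=7: C(11,7)·!4 = 330·9 = 2970
  i=8: C(11,8)·!3 = 165·2 = 330
Total = 39916744.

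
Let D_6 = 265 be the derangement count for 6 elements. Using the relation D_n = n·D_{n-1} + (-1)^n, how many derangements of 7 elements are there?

1854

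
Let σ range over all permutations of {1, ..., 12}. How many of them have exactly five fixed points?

Pick the 5 fixed positions: C(12,5) = 792 ways.
The remaining 7 must be deranged: !7 = 1854.
Total: 792 × 1854 = 1468368.

1468368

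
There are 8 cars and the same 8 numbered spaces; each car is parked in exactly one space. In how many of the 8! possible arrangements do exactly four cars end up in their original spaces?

Choose which 4 of the 8 are fixed: C(8,4) = 70.
The remaining 4 must be deranged: !4 = 9.
Total: 70 × 9 = 630.

630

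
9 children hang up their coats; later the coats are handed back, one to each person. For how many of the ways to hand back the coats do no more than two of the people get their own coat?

# with exactly i fixed is C(9,i)·!(9-i); sum over i=0..2:
  i=0: C(9,0)·!9 = 1·133496 = 133496
  i=1: C(9,1)·!8 = 9·14833 = 133497
  i=2: C(9,2)·!7 = 36·1854 = 66744
Total = 333737.

333737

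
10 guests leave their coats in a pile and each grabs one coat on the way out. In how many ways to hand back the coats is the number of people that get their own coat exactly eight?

45

Pick the 8 fixed positions: C(10,8) = 45 ways.
The other 2 form a derangement: !2 = 1.
Total: 45 × 1 = 45.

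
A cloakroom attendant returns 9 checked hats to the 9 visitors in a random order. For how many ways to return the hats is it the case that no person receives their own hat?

Recurrence: !9 = 8·(!8 + !7).
!9 = 8·(14833 + 1854) = 8·16687 = 133496

133496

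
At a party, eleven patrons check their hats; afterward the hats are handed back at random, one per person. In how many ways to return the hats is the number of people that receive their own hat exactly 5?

Pick the 5 fixed positions: C(11,5) = 462 ways.
The other 6 form a derangement: !6 = 265.
Total: 462 × 265 = 122430.

122430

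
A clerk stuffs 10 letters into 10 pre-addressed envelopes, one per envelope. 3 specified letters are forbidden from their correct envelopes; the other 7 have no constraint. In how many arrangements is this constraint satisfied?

2656080

Inclusion-exclusion on the 3 forbidden self-matches:
Σ_{j=0}^{3} (-1)^j C(3,j)(10-j)!
= C(3,0)·10! - C(3,1)·9! + C(3,2)·8! - C(3,3)·7!
= 3628800 - 1088640 + 120960 - 5040
= 2656080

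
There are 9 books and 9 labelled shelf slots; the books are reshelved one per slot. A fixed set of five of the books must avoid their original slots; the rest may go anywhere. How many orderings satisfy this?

205056

Inclusion-exclusion on the 5 forbidden self-matches:
Σ_{j=0}^{5} (-1)^j C(5,j)(9-j)!
= C(5,0)·9! - C(5,1)·8! + C(5,2)·7! - C(5,3)·6! + C(5,4)·5! - C(5,5)·4!
= 362880 - 201600 + 50400 - 7200 + 600 - 24
= 205056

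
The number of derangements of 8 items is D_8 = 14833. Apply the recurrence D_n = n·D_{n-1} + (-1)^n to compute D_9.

133496

D_9 = 9·14833 - 1 = 133496.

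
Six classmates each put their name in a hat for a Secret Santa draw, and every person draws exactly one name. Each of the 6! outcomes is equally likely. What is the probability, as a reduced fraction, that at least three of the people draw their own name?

Favorable outcomes: Σ_{i≥3} C(6,i)·!(6-i) = 20·2 + 15·1 + 6·0 + 1·1 = 56.
Total outcomes: 6! = 720.
Probability = 56/720 = 7/90.

7/90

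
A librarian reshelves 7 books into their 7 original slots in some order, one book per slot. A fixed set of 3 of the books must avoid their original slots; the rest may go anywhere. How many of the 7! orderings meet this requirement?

Let A_j be the event that the j-th constrained one is fixed. By inclusion-exclusion over the 3 events:
Σ_{j=0}^{3} (-1)^j C(3,j)(7-j)!
= C(3,0)·7! - C(3,1)·6! + C(3,2)·5! - C(3,3)·4!
= 5040 - 2160 + 360 - 24
= 3216

3216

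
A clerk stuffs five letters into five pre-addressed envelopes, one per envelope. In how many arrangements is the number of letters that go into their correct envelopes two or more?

# with exactly i fixed is C(5,i)·!(5-i); sum over i=2..5:
  i=2: C(5,2)·!3 = 10·2 = 20
  i=3: C(5,3)·!2 = 10·1 = 10
  i=4: C(5,4)·!1 = 5·0 = 0
  i=5: C(5,5)·!0 = 1·1 = 1
Total = 31.

31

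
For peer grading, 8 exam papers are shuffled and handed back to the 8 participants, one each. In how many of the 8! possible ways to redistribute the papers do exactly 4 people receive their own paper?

630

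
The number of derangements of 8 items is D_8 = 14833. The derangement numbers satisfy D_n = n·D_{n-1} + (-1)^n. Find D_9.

133496

D_9 = 9·14833 - 1 = 133496.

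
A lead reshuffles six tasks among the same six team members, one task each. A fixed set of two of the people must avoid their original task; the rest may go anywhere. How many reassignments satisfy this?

504

Inclusion-exclusion on the 2 forbidden self-matches:
Σ_{j=0}^{2} (-1)^j C(2,j)(6-j)!
= C(2,0)·6! - C(2,1)·5! + C(2,2)·4!
= 720 - 240 + 24
= 504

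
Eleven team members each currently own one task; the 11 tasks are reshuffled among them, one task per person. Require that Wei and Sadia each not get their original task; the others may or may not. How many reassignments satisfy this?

33022080

Inclusion-exclusion on the 2 forbidden self-matches:
Σ_{j=0}^{2} (-1)^j C(2,j)(11-j)!
= C(2,0)·11! - C(2,1)·10! + C(2,2)·9!
= 39916800 - 7257600 + 362880
= 33022080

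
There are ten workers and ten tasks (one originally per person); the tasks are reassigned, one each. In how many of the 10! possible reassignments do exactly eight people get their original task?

45

Pick the 8 fixed positions: C(10,8) = 45 ways.
The remaining 2 must be deranged: !2 = 1.
Total: 45 × 1 = 45.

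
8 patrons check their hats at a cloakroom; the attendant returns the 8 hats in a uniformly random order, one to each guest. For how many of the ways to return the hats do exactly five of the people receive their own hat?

112

Pick the 5 fixed positions: C(8,5) = 56 ways.
The remaining 3 must be deranged: !3 = 2.
Total: 56 × 2 = 112.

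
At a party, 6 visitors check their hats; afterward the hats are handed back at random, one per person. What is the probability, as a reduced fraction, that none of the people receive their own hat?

Favorable outcomes: !6 = 265.
Total outcomes: 6! = 720.
Probability = 265/720 = 53/144.

53/144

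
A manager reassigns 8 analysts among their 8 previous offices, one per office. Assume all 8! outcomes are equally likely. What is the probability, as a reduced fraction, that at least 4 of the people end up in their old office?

257/13440

Favorable outcomes: Σ_{i≥4} C(8,i)·!(8-i) = 70·9 + 56·2 + 28·1 + 8·0 + 1·1 = 771.
Total outcomes: 8! = 40320.
Probability = 771/40320 = 257/13440.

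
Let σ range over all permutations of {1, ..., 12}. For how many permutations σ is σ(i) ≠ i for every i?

176214841

Recurrence: !12 = 11·(!11 + !10).
!12 = 11·(14684570 + 1334961) = 11·16019531 = 176214841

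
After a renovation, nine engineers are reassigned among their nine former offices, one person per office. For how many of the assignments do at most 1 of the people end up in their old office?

266993

# with exactly i fixed is C(9,i)·!(9-i); sum over i=0..1:
  i=0: C(9,0)·!9 = 1·133496 = 133496
  i=1: C(9,1)·!8 = 9·14833 = 133497
Total = 266993.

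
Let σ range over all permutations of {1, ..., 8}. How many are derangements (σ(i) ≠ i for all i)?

14833

Recurrence: !8 = 7·(!7 + !6).
!8 = 7·(1854 + 265) = 7·2119 = 14833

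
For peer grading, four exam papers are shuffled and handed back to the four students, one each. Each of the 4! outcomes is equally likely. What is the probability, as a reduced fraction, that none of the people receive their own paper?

3/8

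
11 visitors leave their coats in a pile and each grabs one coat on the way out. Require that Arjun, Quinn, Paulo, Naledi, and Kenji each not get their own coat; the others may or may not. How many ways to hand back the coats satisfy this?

Inclusion-exclusion on the 5 forbidden self-matches:
Σ_{j=0}^{5} (-1)^j C(5,j)(11-j)!
= C(5,0)·11! - C(5,1)·10! + C(5,2)·9! - C(5,3)·8! + C(5,4)·7! - C(5,5)·6!
= 39916800 - 18144000 + 3628800 - 403200 + 25200 - 720
= 25022880

25022880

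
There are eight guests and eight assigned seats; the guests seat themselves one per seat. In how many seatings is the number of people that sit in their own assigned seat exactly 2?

Pick the 2 fixed positions: C(8,2) = 28 ways.
The remaining 6 must be deranged: !6 = 265.
Total: 28 × 265 = 7420.

7420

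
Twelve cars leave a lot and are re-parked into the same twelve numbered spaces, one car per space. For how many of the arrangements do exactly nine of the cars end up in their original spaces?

440

Pick the 9 fixed positions: C(12,9) = 220 ways.
The remaining 3 must be deranged: !3 = 2.
Total: 220 × 2 = 440.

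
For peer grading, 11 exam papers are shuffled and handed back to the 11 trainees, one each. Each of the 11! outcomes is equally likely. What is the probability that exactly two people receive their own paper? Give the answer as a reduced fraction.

16687/90720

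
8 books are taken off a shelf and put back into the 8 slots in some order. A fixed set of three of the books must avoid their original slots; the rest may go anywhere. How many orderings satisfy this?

27240

Let A_j be the event that the j-th constrained one is fixed. By inclusion-exclusion over the 3 events:
Σ_{j=0}^{3} (-1)^j C(3,j)(8-j)!
= C(3,0)·8! - C(3,1)·7! + C(3,2)·6! - C(3,3)·5!
= 40320 - 15120 + 2160 - 120
= 27240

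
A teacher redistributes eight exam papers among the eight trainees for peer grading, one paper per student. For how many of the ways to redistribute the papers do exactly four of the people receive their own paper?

630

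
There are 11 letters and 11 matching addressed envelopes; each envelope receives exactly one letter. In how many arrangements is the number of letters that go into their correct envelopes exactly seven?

Choose which 7 of the 11 are fixed: C(11,7) = 330.
The other 4 form a derangement: !4 = 9.
Total: 330 × 9 = 2970.

2970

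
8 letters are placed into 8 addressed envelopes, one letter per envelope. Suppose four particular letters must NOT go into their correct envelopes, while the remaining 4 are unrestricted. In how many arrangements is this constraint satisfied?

24024

Inclusion-exclusion on the 4 forbidden self-matches:
Σ_{j=0}^{4} (-1)^j C(4,j)(8-j)!
= C(4,0)·8! - C(4,1)·7! + C(4,2)·6! - C(4,3)·5! + C(4,4)·4!
= 40320 - 20160 + 4320 - 480 + 24
= 24024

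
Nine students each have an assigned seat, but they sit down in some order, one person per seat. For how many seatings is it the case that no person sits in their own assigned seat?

!9 is the nearest integer to 9!/e.
9! = 362880, and 362880/e ≈ 133496.09, so !9 = 133496.

133496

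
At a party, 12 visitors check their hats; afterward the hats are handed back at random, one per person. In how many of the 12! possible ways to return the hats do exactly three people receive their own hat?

29369120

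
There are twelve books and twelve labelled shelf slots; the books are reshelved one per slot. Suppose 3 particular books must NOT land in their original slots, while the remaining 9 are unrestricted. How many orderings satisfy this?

369774720

Let A_j be the event that the j-th constrained one is fixed. By inclusion-exclusion over the 3 events:
Σ_{j=0}^{3} (-1)^j C(3,j)(12-j)!
= C(3,0)·12! - C(3,1)·11! + C(3,2)·10! - C(3,3)·9!
= 479001600 - 119750400 + 10886400 - 362880
= 369774720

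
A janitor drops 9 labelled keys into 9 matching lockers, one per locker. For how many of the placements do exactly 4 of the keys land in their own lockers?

5544

Choose which 4 of the 9 are fixed: C(9,4) = 126.
The other 5 form a derangement: !5 = 44.
Total: 126 × 44 = 5544.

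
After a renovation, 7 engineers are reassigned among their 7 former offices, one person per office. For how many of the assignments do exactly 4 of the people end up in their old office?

70

Pick the 4 fixed positions: C(7,4) = 35 ways.
The other 3 form a derangement: !3 = 2.
Total: 35 × 2 = 70.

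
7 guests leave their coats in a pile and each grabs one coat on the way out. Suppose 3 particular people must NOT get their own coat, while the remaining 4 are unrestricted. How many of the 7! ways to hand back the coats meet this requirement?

3216

Inclusion-exclusion on the 3 forbidden self-matches:
Σ_{j=0}^{3} (-1)^j C(3,j)(7-j)!
= C(3,0)·7! - C(3,1)·6! + C(3,2)·5! - C(3,3)·4!
= 5040 - 2160 + 360 - 24
= 3216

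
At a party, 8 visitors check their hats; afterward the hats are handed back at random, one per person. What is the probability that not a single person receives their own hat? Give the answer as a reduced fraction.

2119/5760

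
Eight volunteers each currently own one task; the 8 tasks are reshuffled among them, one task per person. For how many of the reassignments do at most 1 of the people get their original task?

29665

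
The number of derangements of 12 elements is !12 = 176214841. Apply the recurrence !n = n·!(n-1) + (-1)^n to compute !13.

!13 = 13·176214841 - 1 = 2290792932.

2290792932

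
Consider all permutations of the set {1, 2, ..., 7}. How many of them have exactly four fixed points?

70

Choose which 4 of the 7 are fixed: C(7,4) = 35.
The other 3 form a derangement: !3 = 2.
Total: 35 × 2 = 70.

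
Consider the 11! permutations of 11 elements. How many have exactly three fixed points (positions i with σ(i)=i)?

Pick the 3 fixed positions: C(11,3) = 165 ways.
The remaining 8 must be deranged: !8 = 14833.
Total: 165 × 14833 = 2447445.

2447445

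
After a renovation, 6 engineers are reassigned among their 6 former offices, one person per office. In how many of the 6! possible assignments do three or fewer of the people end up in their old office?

704

Sum C(6,i)·!(6-i) for i = 0..3:
  i=0: C(6,0)·!6 = 1·265 = 265
  i=1: C(6,1)·!5 = 6·44 = 264
  i=2: C(6,2)·!4 = 15·9 = 135
  i=3: C(6,3)·!3 = 20·2 = 40
Total = 704.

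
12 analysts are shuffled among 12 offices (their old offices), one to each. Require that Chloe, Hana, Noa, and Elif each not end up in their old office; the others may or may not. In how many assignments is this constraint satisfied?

339696000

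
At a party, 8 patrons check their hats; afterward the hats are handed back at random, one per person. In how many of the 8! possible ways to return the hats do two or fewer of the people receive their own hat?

# with exactly i fixed is C(8,i)·!(8-i); sum over i=0..2:
  i=0: C(8,0)·!8 = 1·14833 = 14833
  i=1: C(8,1)·!7 = 8·1854 = 14832
  i=2: C(8,2)·!6 = 28·265 = 7420
Total = 37085.

37085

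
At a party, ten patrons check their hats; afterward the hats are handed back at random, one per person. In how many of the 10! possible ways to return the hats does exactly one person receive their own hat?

1334960

Choose which one of the 10 is fixed: C(10,1) = 10.
The remaining 9 must be deranged: !9 = 133496.
Total: 10 × 133496 = 1334960.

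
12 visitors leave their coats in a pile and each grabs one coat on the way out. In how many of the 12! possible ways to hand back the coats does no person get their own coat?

176214841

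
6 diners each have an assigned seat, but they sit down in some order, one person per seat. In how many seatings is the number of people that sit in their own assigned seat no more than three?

Sum C(6,i)·!(6-i) for i = 0..3:
  i=0: C(6,0)·!6 = 1·265 = 265
  i=1: C(6,1)·!5 = 6·44 = 264
  i=2: C(6,2)·!4 = 15·9 = 135
  i=3: C(6,3)·!3 = 20·2 = 40
Total = 704.

704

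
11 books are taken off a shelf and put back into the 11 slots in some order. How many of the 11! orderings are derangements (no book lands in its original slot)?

14684570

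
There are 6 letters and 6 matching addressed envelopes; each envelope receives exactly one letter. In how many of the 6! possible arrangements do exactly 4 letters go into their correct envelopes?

Choose which 4 of the 6 are fixed: C(6,4) = 15.
The other 2 form a derangement: !2 = 1.
Total: 15 × 1 = 15.

15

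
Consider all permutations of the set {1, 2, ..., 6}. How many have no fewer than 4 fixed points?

Sum C(6,i)·!(6-i) for i = 4..6:
  i=4: C(6,4)·!2 = 15·1 = 15
  i=5: C(6,5)·!1 = 6·0 = 0
  i=6: C(6,6)·!0 = 1·1 = 1
Total = 16.

16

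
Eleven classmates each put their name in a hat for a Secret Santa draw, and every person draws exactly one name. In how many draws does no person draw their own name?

!11 = 11! · Σ_{k=0}^{11} (-1)^k/k!
= 11! - 11!/1! + 11!/2! - 11!/3! + 11!/4! - 11!/5! + 11!/6! - 11!/7! + 11!/8! - 11!/9! + 11!/10! - 11!/11!
= 39916800 - 39916800 + 19958400 - 6652800 + 1663200 - 332640 + 55440 - 7920 + 990 - 110 + 11 - 1
= 14684570

14684570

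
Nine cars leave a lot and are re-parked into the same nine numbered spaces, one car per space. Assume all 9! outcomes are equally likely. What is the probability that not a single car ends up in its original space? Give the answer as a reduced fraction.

Favorable outcomes: !9 = 133496.
Total outcomes: 9! = 362880.
Probability = 133496/362880 = 16687/45360.

16687/45360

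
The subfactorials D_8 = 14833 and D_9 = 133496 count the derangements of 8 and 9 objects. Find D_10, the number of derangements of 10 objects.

D_10 = (10-1)·(D_9 + D_8) = 9·(133496 + 14833) = 9·148329 = 1334961.

1334961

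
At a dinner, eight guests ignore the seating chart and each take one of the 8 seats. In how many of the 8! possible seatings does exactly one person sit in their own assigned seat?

Pick the single fixed position: C(8,1) = 8 ways.
The remaining 7 must be deranged: !7 = 1854.
Total: 8 × 1854 = 14832.

14832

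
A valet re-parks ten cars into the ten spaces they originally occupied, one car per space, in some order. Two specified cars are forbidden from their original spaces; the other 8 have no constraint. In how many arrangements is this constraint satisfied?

Inclusion-exclusion on the 2 forbidden self-matches:
Σ_{j=0}^{2} (-1)^j C(2,j)(10-j)!
= C(2,0)·10! - C(2,1)·9! + C(2,2)·8!
= 3628800 - 725760 + 40320
= 2943360

2943360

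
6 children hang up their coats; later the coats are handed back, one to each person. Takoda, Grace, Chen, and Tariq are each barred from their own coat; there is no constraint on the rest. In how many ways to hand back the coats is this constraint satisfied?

362

Let A_j be the event that the j-th constrained one is fixed. By inclusion-exclusion over the 4 events:
Σ_{j=0}^{4} (-1)^j C(4,j)(6-j)!
= C(4,0)·6! - C(4,1)·5! + C(4,2)·4! - C(4,3)·3! + C(4,4)·2!
= 720 - 480 + 144 - 24 + 2
= 362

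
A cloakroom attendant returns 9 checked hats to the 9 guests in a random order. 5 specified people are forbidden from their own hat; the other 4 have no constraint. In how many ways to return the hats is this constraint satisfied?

Inclusion-exclusion on the 5 forbidden self-matches:
Σ_{j=0}^{5} (-1)^j C(5,j)(9-j)!
= C(5,0)·9! - C(5,1)·8! + C(5,2)·7! - C(5,3)·6! + C(5,4)·5! - C(5,5)·4!
= 362880 - 201600 + 50400 - 7200 + 600 - 24
= 205056

205056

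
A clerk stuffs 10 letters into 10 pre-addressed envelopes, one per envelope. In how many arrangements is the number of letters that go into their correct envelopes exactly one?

Choose which one of the 10 is fixed: C(10,1) = 10.
The other 9 form a derangement: !9 = 133496.
Total: 10 × 133496 = 1334960.

1334960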